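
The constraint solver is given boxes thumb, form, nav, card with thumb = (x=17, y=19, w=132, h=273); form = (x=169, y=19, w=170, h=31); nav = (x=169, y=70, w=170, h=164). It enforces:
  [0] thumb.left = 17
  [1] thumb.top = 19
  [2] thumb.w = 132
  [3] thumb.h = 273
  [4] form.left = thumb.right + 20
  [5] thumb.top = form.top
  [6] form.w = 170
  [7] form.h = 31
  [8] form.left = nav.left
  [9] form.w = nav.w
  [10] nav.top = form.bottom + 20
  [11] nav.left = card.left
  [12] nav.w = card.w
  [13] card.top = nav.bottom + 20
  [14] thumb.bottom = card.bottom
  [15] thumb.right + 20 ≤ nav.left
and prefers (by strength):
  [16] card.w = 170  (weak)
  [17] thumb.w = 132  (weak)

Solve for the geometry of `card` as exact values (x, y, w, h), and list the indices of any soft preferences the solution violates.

card = (x=169, y=254, w=170, h=38)
violated soft preferences: none

1. card.x = 169  [nav.left = card.left]
2. card.w = 170  [nav.w = card.w]
3. card.y = 254  [card.top = nav.bottom + 20]
4. card.h = 38  [thumb.bottom = card.bottom]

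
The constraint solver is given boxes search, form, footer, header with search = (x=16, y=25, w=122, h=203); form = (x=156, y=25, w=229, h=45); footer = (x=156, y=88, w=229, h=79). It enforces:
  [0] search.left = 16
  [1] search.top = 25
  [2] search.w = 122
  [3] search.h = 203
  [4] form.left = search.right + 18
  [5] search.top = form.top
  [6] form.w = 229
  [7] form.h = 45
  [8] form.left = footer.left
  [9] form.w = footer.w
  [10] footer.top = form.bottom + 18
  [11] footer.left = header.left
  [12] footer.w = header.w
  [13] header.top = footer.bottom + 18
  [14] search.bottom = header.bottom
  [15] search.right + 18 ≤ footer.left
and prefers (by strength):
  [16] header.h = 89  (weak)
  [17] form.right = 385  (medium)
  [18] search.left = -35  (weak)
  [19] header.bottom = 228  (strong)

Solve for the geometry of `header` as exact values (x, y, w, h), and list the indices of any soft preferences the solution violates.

1. header.x = 156  [footer.left = header.left]
2. header.w = 229  [footer.w = header.w]
3. header.y = 185  [header.top = footer.bottom + 18]
4. header.h = 43  [search.bottom = header.bottom]

header = (x=156, y=185, w=229, h=43)
violated soft preferences: 16, 18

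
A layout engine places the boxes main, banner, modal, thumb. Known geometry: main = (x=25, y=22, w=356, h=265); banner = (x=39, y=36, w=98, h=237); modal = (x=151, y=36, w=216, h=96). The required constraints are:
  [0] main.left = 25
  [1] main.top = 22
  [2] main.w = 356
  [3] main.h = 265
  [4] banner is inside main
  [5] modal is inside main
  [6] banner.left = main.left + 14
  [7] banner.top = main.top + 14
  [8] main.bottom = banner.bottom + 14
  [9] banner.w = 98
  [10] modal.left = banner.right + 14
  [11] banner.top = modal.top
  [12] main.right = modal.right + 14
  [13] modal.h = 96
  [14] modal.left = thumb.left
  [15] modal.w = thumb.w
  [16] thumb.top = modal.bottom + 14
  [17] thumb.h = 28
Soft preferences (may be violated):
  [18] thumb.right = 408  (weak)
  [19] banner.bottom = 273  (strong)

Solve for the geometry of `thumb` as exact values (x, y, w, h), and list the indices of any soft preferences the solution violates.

1. thumb.x = 151  [modal.left = thumb.left]
2. thumb.w = 216  [modal.w = thumb.w]
3. thumb.y = 146  [thumb.top = modal.bottom + 14]
4. thumb.h = 28  [thumb.h = 28]

thumb = (x=151, y=146, w=216, h=28)
violated soft preferences: 18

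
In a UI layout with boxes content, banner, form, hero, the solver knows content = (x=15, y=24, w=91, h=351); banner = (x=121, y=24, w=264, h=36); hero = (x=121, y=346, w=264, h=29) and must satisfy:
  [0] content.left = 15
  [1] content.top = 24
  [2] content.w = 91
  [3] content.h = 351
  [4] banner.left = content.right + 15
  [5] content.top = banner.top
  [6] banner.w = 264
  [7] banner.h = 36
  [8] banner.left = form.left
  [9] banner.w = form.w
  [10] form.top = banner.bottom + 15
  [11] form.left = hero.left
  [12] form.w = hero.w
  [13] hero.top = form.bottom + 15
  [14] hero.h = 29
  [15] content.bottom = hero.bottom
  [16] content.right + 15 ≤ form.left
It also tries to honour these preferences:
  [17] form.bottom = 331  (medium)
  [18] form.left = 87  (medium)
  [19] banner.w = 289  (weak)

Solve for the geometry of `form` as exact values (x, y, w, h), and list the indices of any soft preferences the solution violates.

1. form.x = 121  [banner.left = form.left]
2. form.w = 264  [banner.w = form.w]
3. form.y = 75  [form.top = banner.bottom + 15]
4. form.h = 256  [hero.top = form.bottom + 15]

form = (x=121, y=75, w=264, h=256)
violated soft preferences: 18, 19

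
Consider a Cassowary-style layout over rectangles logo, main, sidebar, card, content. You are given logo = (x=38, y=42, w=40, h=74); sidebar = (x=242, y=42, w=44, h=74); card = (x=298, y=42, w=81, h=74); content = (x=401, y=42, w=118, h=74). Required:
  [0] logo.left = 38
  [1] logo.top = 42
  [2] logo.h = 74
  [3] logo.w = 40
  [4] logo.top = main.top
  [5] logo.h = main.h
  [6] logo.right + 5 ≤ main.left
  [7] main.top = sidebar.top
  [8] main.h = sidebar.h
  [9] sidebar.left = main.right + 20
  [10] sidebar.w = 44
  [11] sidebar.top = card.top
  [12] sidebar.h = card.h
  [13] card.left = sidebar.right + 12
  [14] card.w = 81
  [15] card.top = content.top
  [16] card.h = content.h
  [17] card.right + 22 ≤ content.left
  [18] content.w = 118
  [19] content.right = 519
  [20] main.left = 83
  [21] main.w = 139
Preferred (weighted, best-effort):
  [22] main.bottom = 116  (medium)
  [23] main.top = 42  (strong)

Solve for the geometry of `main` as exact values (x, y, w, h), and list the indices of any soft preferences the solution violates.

1. main.y = 42  [logo.top = main.top]
2. main.h = 74  [logo.h = main.h]
3. main.x = 83  [main.left = 83]
4. main.w = 139  [main.w = 139]

main = (x=83, y=42, w=139, h=74)
violated soft preferences: none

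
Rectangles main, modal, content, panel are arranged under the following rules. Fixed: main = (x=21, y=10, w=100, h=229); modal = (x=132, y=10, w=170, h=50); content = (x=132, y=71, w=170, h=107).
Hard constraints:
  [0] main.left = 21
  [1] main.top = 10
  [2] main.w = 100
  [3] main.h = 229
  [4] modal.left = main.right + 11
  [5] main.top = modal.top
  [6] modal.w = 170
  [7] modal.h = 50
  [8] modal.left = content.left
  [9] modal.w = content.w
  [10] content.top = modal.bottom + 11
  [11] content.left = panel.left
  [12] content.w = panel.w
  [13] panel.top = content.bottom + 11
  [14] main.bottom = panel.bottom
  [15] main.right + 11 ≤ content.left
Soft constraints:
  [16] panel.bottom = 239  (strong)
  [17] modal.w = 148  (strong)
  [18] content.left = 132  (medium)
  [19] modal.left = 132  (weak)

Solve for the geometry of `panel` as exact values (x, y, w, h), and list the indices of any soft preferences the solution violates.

1. panel.x = 132  [content.left = panel.left]
2. panel.w = 170  [content.w = panel.w]
3. panel.y = 189  [panel.top = content.bottom + 11]
4. panel.h = 50  [main.bottom = panel.bottom]

panel = (x=132, y=189, w=170, h=50)
violated soft preferences: 17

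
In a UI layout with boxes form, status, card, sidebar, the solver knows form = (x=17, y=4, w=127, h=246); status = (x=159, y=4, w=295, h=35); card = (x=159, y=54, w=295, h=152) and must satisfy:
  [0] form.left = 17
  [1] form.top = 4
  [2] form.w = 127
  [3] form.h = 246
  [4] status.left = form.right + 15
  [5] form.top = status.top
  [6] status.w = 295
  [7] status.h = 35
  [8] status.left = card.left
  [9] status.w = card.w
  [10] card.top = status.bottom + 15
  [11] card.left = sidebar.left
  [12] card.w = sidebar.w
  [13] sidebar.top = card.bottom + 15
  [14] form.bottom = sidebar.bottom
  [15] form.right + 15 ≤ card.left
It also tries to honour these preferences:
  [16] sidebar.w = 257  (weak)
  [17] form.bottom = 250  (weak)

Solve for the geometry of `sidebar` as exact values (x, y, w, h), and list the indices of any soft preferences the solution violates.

1. sidebar.x = 159  [card.left = sidebar.left]
2. sidebar.w = 295  [card.w = sidebar.w]
3. sidebar.y = 221  [sidebar.top = card.bottom + 15]
4. sidebar.h = 29  [form.bottom = sidebar.bottom]

sidebar = (x=159, y=221, w=295, h=29)
violated soft preferences: 16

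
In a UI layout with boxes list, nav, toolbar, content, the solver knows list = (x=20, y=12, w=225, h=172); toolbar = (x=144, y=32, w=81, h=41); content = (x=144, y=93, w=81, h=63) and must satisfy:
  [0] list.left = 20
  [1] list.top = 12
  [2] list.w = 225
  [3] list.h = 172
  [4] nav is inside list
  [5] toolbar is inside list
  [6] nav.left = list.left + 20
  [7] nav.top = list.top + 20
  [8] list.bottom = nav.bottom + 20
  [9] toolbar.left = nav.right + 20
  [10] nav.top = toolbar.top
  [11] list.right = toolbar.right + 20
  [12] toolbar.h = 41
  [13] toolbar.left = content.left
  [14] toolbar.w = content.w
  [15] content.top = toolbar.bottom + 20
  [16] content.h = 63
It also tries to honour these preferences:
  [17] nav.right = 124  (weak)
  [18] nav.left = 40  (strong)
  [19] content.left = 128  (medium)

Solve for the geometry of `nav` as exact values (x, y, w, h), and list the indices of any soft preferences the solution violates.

nav = (x=40, y=32, w=84, h=132)
violated soft preferences: 19

1. nav.x = 40  [nav.left = list.left + 20]
2. nav.y = 32  [nav.top = list.top + 20]
3. nav.h = 132  [list.bottom = nav.bottom + 20]
4. nav.w = 84  [toolbar.left = nav.right + 20]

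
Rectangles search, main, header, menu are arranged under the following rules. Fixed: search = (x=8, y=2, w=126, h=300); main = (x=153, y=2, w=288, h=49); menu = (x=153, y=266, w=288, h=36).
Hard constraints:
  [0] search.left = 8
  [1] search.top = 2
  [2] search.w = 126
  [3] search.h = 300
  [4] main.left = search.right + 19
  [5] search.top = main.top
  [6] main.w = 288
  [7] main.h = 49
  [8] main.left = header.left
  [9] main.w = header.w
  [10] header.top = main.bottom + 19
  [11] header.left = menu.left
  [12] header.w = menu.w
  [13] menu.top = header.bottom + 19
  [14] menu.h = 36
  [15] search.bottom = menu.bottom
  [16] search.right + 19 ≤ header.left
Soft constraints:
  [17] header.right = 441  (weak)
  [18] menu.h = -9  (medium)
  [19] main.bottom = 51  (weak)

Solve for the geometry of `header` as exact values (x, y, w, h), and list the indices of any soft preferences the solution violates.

1. header.x = 153  [main.left = header.left]
2. header.w = 288  [main.w = header.w]
3. header.y = 70  [header.top = main.bottom + 19]
4. header.h = 177  [menu.top = header.bottom + 19]

header = (x=153, y=70, w=288, h=177)
violated soft preferences: 18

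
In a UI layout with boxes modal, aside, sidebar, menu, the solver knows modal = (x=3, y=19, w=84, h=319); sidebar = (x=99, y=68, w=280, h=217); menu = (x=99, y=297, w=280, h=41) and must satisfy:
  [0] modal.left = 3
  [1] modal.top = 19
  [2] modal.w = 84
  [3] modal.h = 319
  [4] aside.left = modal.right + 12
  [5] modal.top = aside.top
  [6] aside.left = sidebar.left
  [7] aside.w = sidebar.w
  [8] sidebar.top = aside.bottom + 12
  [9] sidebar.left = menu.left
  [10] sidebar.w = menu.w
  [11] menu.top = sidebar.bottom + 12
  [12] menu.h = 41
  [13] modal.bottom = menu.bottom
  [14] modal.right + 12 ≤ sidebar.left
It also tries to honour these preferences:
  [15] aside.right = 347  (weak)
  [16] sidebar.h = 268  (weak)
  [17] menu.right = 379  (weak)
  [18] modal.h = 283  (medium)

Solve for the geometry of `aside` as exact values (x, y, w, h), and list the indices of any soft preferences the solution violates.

1. aside.x = 99  [aside.left = modal.right + 12]
2. aside.y = 19  [modal.top = aside.top]
3. aside.w = 280  [aside.w = sidebar.w]
4. aside.h = 37  [sidebar.top = aside.bottom + 12]

aside = (x=99, y=19, w=280, h=37)
violated soft preferences: 15, 16, 18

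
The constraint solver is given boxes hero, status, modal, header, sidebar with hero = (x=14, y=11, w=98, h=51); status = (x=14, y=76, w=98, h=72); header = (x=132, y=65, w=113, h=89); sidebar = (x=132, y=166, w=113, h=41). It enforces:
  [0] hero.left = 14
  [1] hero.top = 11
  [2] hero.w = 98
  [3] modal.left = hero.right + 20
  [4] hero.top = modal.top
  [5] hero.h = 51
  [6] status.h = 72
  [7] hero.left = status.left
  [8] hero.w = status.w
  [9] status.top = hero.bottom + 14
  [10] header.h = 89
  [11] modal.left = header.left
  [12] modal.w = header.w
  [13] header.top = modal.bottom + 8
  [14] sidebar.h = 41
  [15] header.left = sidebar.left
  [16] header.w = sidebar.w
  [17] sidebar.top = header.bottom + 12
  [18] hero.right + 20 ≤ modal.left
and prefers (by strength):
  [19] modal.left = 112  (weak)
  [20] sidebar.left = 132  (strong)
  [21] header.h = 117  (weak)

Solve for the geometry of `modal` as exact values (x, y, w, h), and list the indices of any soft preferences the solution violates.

modal = (x=132, y=11, w=113, h=46)
violated soft preferences: 19, 21

1. modal.x = 132  [modal.left = hero.right + 20]
2. modal.y = 11  [hero.top = modal.top]
3. modal.w = 113  [modal.w = header.w]
4. modal.h = 46  [header.top = modal.bottom + 8]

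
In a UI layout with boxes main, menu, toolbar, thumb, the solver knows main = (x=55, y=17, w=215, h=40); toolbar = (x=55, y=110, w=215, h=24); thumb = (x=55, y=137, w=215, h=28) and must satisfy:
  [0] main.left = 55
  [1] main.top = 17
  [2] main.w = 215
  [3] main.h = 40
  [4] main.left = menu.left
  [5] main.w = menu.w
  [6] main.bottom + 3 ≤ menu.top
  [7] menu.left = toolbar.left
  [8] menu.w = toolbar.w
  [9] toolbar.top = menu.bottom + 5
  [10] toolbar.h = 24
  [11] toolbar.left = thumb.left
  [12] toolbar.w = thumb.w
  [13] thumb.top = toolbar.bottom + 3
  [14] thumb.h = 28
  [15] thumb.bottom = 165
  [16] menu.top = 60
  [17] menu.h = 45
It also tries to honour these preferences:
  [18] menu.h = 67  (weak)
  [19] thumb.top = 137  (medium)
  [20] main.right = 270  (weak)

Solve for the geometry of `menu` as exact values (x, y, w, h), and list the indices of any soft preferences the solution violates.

menu = (x=55, y=60, w=215, h=45)
violated soft preferences: 18

1. menu.x = 55  [main.left = menu.left]
2. menu.w = 215  [main.w = menu.w]
3. menu.y = 60  [menu.top = 60]
4. menu.h = 45  [menu.h = 45]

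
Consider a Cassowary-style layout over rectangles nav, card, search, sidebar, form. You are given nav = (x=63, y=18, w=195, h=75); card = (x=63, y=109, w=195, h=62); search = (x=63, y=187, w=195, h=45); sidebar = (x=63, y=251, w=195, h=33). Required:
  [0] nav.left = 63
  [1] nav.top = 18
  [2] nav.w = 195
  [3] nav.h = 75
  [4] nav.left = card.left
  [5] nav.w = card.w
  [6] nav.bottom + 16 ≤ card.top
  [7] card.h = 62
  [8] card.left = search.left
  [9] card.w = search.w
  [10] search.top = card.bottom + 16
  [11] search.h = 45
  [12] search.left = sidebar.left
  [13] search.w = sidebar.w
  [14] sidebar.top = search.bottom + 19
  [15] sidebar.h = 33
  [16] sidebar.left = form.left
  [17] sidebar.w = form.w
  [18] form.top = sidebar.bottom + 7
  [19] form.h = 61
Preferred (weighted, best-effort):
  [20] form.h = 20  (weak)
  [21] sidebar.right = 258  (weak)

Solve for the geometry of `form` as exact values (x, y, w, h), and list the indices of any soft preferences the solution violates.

form = (x=63, y=291, w=195, h=61)
violated soft preferences: 20

1. form.x = 63  [sidebar.left = form.left]
2. form.w = 195  [sidebar.w = form.w]
3. form.y = 291  [form.top = sidebar.bottom + 7]
4. form.h = 61  [form.h = 61]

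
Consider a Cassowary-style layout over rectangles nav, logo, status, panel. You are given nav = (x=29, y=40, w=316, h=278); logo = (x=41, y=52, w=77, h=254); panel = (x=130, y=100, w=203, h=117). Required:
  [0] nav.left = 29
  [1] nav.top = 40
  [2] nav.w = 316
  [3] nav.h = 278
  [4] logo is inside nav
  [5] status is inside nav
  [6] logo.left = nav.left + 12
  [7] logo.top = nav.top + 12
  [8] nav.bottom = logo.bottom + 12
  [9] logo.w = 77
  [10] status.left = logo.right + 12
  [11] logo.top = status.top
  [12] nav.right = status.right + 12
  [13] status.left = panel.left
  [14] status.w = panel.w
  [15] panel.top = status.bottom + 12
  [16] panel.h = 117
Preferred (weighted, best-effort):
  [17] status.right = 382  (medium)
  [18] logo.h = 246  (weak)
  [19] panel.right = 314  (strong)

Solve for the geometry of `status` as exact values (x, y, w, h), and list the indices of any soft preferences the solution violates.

1. status.x = 130  [status.left = logo.right + 12]
2. status.y = 52  [logo.top = status.top]
3. status.w = 203  [nav.right = status.right + 12]
4. status.h = 36  [panel.top = status.bottom + 12]

status = (x=130, y=52, w=203, h=36)
violated soft preferences: 17, 18, 19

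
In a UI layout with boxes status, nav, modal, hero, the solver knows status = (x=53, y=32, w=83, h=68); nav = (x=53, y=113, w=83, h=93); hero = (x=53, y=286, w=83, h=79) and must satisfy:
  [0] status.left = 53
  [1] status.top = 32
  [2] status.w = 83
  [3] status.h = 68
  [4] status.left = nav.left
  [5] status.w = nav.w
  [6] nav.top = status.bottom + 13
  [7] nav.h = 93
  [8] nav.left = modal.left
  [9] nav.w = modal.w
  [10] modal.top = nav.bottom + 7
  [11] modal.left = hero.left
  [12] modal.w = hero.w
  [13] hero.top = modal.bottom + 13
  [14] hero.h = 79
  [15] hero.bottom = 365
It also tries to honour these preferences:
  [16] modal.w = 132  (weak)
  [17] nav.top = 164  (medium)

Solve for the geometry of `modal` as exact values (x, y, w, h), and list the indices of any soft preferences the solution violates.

1. modal.x = 53  [nav.left = modal.left]
2. modal.w = 83  [nav.w = modal.w]
3. modal.y = 213  [modal.top = nav.bottom + 7]
4. modal.h = 60  [hero.top = modal.bottom + 13]

modal = (x=53, y=213, w=83, h=60)
violated soft preferences: 16, 17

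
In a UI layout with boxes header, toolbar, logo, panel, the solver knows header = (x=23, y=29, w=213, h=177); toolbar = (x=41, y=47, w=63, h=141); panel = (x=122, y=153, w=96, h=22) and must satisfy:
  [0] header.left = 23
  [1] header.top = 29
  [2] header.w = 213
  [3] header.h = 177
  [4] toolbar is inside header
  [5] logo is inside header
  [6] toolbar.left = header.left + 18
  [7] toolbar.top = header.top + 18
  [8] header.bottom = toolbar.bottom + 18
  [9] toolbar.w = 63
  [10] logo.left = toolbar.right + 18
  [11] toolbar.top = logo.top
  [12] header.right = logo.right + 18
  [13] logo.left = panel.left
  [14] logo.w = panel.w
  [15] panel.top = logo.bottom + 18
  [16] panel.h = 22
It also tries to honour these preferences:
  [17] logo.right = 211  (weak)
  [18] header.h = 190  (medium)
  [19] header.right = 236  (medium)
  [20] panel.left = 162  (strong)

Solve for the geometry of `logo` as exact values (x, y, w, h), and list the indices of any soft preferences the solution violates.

logo = (x=122, y=47, w=96, h=88)
violated soft preferences: 17, 18, 20

1. logo.x = 122  [logo.left = toolbar.right + 18]
2. logo.y = 47  [toolbar.top = logo.top]
3. logo.w = 96  [header.right = logo.right + 18]
4. logo.h = 88  [panel.top = logo.bottom + 18]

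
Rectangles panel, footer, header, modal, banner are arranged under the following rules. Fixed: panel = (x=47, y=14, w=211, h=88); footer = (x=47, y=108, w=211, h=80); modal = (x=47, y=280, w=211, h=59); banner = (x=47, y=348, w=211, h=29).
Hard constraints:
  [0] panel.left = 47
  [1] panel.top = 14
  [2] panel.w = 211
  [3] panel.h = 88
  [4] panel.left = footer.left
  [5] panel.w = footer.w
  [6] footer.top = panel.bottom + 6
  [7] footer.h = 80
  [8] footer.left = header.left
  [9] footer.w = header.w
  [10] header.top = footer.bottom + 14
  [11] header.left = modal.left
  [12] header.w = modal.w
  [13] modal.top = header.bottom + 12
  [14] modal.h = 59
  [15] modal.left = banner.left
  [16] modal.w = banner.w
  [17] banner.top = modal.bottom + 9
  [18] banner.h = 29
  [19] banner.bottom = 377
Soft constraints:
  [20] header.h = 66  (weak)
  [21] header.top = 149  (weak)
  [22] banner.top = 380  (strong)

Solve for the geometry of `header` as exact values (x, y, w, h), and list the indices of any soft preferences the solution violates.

header = (x=47, y=202, w=211, h=66)
violated soft preferences: 21, 22

1. header.x = 47  [footer.left = header.left]
2. header.w = 211  [footer.w = header.w]
3. header.y = 202  [header.top = footer.bottom + 14]
4. header.h = 66  [modal.top = header.bottom + 12]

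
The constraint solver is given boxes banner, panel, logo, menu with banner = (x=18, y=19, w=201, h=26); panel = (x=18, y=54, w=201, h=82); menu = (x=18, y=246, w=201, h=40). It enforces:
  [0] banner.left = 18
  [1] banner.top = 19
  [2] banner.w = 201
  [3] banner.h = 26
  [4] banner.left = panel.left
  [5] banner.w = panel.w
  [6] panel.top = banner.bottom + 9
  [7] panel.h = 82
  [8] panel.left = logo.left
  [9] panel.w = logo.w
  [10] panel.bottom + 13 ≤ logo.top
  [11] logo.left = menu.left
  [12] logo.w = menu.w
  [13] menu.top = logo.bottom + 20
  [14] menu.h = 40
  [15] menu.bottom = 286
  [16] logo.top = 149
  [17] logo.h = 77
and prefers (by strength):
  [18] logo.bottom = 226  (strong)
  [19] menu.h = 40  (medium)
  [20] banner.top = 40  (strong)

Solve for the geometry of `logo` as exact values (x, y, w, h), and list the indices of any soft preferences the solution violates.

logo = (x=18, y=149, w=201, h=77)
violated soft preferences: 20

1. logo.x = 18  [panel.left = logo.left]
2. logo.w = 201  [panel.w = logo.w]
3. logo.y = 149  [logo.top = 149]
4. logo.h = 77  [logo.h = 77]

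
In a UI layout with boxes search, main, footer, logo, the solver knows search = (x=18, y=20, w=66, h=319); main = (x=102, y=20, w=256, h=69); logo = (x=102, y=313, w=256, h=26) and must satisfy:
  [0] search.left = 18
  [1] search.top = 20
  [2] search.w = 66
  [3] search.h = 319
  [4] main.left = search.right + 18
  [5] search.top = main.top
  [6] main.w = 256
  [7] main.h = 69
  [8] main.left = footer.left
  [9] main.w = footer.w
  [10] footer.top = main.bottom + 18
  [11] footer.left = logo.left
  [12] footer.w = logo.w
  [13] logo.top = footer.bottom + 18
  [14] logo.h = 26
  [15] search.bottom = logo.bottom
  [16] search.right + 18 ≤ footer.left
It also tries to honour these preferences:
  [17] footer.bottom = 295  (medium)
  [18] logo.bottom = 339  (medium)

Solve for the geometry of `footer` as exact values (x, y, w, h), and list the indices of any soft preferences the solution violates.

footer = (x=102, y=107, w=256, h=188)
violated soft preferences: none

1. footer.x = 102  [main.left = footer.left]
2. footer.w = 256  [main.w = footer.w]
3. footer.y = 107  [footer.top = main.bottom + 18]
4. footer.h = 188  [logo.top = footer.bottom + 18]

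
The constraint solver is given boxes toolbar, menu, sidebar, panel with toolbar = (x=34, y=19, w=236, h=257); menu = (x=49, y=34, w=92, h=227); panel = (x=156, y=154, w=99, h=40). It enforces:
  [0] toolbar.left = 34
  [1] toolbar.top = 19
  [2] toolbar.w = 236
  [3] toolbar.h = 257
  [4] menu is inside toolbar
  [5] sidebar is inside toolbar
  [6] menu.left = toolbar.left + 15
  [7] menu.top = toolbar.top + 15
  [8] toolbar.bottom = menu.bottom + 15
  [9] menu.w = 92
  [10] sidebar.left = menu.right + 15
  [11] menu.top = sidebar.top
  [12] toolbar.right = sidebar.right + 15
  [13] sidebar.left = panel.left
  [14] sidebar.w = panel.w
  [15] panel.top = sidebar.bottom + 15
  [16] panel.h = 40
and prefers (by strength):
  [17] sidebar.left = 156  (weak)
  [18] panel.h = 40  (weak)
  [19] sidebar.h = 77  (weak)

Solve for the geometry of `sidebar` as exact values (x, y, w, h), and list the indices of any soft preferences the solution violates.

1. sidebar.x = 156  [sidebar.left = menu.right + 15]
2. sidebar.y = 34  [menu.top = sidebar.top]
3. sidebar.w = 99  [toolbar.right = sidebar.right + 15]
4. sidebar.h = 105  [panel.top = sidebar.bottom + 15]

sidebar = (x=156, y=34, w=99, h=105)
violated soft preferences: 19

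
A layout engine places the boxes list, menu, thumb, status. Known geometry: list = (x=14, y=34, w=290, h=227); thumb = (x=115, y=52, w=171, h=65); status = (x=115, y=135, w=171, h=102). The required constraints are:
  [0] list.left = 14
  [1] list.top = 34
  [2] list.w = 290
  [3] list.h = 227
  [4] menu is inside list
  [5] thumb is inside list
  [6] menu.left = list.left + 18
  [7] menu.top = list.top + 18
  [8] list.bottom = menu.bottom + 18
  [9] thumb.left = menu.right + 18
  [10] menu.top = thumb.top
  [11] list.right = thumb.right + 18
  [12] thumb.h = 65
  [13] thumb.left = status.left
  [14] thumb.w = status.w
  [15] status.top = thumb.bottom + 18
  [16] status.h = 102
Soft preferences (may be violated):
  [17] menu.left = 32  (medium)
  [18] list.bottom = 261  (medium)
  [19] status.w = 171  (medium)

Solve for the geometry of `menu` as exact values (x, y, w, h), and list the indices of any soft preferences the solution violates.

menu = (x=32, y=52, w=65, h=191)
violated soft preferences: none

1. menu.x = 32  [menu.left = list.left + 18]
2. menu.y = 52  [menu.top = list.top + 18]
3. menu.h = 191  [list.bottom = menu.bottom + 18]
4. menu.w = 65  [thumb.left = menu.right + 18]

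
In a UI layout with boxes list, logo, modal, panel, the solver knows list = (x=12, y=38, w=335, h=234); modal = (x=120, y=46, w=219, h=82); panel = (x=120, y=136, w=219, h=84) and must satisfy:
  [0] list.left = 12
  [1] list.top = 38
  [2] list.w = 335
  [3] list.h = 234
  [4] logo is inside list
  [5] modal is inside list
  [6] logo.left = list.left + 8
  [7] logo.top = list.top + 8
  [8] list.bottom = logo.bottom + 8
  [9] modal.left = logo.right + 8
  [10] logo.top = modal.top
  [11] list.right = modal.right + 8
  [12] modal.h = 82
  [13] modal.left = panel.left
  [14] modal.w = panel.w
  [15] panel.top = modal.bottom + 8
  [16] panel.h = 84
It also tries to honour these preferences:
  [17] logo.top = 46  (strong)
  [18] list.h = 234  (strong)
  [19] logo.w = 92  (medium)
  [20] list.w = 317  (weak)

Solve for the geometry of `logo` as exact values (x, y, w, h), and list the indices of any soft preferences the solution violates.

1. logo.x = 20  [logo.left = list.left + 8]
2. logo.y = 46  [logo.top = list.top + 8]
3. logo.h = 218  [list.bottom = logo.bottom + 8]
4. logo.w = 92  [modal.left = logo.right + 8]

logo = (x=20, y=46, w=92, h=218)
violated soft preferences: 20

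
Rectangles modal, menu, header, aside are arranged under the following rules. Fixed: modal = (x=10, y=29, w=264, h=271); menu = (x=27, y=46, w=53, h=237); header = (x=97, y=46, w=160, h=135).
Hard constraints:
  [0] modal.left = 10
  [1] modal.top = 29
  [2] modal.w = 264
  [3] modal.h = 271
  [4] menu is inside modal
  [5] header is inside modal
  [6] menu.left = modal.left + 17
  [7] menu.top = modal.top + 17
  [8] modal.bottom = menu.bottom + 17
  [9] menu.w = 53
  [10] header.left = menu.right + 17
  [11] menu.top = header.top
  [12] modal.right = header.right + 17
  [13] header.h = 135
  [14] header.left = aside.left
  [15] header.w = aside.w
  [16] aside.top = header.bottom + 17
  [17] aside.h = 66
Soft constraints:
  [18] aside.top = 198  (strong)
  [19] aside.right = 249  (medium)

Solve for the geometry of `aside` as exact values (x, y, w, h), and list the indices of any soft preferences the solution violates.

1. aside.x = 97  [header.left = aside.left]
2. aside.w = 160  [header.w = aside.w]
3. aside.y = 198  [aside.top = header.bottom + 17]
4. aside.h = 66  [aside.h = 66]

aside = (x=97, y=198, w=160, h=66)
violated soft preferences: 19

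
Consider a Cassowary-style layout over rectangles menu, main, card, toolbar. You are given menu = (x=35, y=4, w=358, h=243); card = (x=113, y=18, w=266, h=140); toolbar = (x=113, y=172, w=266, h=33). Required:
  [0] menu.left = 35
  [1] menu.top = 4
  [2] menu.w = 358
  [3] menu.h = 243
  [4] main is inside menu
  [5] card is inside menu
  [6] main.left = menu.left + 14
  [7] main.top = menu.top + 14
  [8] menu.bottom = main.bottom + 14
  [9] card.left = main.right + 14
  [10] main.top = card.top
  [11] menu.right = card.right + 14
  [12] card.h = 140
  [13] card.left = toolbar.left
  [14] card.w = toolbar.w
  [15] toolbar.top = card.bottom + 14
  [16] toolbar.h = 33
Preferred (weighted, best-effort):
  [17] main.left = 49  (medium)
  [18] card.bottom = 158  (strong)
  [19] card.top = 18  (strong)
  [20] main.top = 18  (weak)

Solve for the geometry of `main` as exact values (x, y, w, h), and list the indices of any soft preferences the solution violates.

main = (x=49, y=18, w=50, h=215)
violated soft preferences: none

1. main.x = 49  [main.left = menu.left + 14]
2. main.y = 18  [main.top = menu.top + 14]
3. main.h = 215  [menu.bottom = main.bottom + 14]
4. main.w = 50  [card.left = main.right + 14]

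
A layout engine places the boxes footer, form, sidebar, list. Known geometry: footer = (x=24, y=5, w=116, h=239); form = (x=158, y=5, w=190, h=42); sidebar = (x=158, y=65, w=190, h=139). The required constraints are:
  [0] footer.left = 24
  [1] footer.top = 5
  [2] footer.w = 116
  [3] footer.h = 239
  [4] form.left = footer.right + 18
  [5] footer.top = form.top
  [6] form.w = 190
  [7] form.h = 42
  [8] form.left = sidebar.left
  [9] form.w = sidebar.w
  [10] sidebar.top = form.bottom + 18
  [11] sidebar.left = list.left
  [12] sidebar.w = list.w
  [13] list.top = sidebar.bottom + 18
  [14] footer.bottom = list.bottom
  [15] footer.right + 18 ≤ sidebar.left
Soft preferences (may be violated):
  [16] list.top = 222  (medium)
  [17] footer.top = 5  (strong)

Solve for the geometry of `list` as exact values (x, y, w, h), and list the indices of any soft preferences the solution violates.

1. list.x = 158  [sidebar.left = list.left]
2. list.w = 190  [sidebar.w = list.w]
3. list.y = 222  [list.top = sidebar.bottom + 18]
4. list.h = 22  [footer.bottom = list.bottom]

list = (x=158, y=222, w=190, h=22)
violated soft preferences: none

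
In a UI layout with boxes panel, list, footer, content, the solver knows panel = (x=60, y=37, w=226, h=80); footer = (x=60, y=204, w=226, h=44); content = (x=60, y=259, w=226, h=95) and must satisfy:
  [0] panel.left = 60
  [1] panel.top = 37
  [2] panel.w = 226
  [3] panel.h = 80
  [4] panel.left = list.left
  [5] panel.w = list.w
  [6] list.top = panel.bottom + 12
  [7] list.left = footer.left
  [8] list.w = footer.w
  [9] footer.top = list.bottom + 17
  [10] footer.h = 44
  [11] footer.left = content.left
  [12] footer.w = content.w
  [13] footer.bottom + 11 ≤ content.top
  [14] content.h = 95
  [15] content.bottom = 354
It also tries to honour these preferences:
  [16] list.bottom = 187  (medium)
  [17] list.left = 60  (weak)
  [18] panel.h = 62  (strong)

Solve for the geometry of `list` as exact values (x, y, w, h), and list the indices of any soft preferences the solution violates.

list = (x=60, y=129, w=226, h=58)
violated soft preferences: 18

1. list.x = 60  [panel.left = list.left]
2. list.w = 226  [panel.w = list.w]
3. list.y = 129  [list.top = panel.bottom + 12]
4. list.h = 58  [footer.top = list.bottom + 17]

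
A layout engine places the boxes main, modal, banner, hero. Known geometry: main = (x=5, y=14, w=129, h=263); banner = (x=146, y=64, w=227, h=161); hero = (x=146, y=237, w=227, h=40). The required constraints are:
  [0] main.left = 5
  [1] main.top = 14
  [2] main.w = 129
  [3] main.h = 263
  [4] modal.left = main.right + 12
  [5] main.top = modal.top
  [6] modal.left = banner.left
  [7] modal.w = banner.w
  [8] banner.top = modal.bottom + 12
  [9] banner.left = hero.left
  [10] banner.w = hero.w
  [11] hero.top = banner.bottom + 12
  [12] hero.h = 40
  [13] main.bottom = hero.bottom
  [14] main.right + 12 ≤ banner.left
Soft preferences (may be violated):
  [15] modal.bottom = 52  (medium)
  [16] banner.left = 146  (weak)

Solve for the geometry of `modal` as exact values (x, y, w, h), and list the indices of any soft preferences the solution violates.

1. modal.x = 146  [modal.left = main.right + 12]
2. modal.y = 14  [main.top = modal.top]
3. modal.w = 227  [modal.w = banner.w]
4. modal.h = 38  [banner.top = modal.bottom + 12]

modal = (x=146, y=14, w=227, h=38)
violated soft preferences: none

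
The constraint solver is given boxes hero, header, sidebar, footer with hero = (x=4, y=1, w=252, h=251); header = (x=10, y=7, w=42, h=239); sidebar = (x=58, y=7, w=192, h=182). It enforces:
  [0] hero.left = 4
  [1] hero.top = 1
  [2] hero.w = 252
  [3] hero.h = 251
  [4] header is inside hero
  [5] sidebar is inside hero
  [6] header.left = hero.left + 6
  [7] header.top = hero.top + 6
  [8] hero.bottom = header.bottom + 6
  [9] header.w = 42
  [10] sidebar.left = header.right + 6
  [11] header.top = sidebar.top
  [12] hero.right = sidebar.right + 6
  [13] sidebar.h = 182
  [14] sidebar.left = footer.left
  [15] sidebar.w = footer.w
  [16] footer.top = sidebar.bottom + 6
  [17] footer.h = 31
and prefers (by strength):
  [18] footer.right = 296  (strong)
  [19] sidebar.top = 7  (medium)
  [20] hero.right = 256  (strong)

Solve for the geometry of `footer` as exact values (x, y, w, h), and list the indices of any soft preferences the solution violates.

1. footer.x = 58  [sidebar.left = footer.left]
2. footer.w = 192  [sidebar.w = footer.w]
3. footer.y = 195  [footer.top = sidebar.bottom + 6]
4. footer.h = 31  [footer.h = 31]

footer = (x=58, y=195, w=192, h=31)
violated soft preferences: 18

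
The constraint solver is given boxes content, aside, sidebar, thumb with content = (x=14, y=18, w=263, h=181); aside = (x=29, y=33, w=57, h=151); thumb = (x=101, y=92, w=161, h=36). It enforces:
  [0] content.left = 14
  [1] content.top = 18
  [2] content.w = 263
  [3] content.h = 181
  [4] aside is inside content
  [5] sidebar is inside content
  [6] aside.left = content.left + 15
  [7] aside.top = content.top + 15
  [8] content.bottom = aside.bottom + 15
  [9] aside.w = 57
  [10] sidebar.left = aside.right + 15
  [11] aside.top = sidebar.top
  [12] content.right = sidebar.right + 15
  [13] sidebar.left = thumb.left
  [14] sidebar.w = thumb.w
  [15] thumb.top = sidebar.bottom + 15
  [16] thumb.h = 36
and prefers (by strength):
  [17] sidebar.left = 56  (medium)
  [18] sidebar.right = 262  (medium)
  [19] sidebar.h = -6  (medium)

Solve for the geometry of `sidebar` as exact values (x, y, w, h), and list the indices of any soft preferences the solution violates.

sidebar = (x=101, y=33, w=161, h=44)
violated soft preferences: 17, 19

1. sidebar.x = 101  [sidebar.left = aside.right + 15]
2. sidebar.y = 33  [aside.top = sidebar.top]
3. sidebar.w = 161  [content.right = sidebar.right + 15]
4. sidebar.h = 44  [thumb.top = sidebar.bottom + 15]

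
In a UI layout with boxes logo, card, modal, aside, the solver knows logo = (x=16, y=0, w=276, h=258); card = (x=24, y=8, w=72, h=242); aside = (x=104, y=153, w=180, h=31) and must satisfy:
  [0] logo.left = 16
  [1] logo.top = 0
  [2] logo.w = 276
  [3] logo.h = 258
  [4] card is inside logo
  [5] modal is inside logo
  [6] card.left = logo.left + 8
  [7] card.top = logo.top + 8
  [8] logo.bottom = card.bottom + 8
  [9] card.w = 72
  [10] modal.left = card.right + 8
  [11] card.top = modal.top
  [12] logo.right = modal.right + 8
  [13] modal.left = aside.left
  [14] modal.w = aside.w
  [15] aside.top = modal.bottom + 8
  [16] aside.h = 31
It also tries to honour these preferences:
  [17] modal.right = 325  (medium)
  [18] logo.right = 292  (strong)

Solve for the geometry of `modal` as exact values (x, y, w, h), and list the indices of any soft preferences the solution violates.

modal = (x=104, y=8, w=180, h=137)
violated soft preferences: 17

1. modal.x = 104  [modal.left = card.right + 8]
2. modal.y = 8  [card.top = modal.top]
3. modal.w = 180  [logo.right = modal.right + 8]
4. modal.h = 137  [aside.top = modal.bottom + 8]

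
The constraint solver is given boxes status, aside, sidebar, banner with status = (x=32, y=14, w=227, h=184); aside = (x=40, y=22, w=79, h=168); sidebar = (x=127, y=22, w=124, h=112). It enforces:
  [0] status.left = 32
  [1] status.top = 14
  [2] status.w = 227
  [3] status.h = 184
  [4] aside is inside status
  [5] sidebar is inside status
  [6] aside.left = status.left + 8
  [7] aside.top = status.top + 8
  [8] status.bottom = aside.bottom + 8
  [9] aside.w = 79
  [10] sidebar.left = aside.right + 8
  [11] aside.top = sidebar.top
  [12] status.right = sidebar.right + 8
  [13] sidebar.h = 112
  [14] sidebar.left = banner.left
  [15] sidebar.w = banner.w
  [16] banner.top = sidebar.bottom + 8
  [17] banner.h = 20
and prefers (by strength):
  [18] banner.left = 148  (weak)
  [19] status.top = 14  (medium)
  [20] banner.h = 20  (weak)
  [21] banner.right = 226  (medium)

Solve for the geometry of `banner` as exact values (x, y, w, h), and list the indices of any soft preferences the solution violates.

banner = (x=127, y=142, w=124, h=20)
violated soft preferences: 18, 21

1. banner.x = 127  [sidebar.left = banner.left]
2. banner.w = 124  [sidebar.w = banner.w]
3. banner.y = 142  [banner.top = sidebar.bottom + 8]
4. banner.h = 20  [banner.h = 20]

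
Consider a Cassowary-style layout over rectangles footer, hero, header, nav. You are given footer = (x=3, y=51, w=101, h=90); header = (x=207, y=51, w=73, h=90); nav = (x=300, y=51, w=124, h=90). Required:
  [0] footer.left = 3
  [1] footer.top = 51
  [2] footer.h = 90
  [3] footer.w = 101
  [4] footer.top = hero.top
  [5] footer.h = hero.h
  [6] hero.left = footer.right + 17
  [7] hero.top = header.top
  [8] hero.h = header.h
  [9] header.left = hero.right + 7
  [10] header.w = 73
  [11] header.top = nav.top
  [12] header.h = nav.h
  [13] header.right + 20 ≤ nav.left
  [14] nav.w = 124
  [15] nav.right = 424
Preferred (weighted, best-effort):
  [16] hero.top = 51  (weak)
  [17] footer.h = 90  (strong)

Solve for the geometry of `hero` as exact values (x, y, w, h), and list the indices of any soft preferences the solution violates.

hero = (x=121, y=51, w=79, h=90)
violated soft preferences: none

1. hero.y = 51  [footer.top = hero.top]
2. hero.h = 90  [footer.h = hero.h]
3. hero.x = 121  [hero.left = footer.right + 17]
4. hero.w = 79  [header.left = hero.right + 7]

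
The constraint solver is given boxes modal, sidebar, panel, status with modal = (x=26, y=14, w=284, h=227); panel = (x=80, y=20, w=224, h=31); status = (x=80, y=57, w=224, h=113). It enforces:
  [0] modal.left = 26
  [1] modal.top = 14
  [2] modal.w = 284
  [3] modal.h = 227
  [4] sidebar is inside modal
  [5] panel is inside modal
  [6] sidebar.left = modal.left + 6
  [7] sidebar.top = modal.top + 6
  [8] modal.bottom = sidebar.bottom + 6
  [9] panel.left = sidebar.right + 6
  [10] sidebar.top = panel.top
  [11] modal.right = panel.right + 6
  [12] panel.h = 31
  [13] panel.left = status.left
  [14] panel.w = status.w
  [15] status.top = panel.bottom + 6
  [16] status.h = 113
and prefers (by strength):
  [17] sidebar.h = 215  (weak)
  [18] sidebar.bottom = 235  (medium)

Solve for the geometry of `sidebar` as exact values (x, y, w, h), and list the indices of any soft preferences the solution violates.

1. sidebar.x = 32  [sidebar.left = modal.left + 6]
2. sidebar.y = 20  [sidebar.top = modal.top + 6]
3. sidebar.h = 215  [modal.bottom = sidebar.bottom + 6]
4. sidebar.w = 42  [panel.left = sidebar.right + 6]

sidebar = (x=32, y=20, w=42, h=215)
violated soft preferences: none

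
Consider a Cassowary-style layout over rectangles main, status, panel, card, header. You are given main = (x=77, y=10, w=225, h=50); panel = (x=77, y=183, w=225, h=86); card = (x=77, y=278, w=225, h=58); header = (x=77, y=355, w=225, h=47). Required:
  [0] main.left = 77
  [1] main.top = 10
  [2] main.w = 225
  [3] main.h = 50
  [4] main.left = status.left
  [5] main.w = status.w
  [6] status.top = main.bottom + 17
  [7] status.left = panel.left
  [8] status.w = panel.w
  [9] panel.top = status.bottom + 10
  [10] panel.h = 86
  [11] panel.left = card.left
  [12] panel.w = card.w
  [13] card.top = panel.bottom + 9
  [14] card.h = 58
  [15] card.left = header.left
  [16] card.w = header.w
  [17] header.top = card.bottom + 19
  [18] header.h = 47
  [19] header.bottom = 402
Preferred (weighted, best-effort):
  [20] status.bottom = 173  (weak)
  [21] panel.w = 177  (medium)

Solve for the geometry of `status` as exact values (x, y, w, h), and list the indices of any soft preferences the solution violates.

status = (x=77, y=77, w=225, h=96)
violated soft preferences: 21

1. status.x = 77  [main.left = status.left]
2. status.w = 225  [main.w = status.w]
3. status.y = 77  [status.top = main.bottom + 17]
4. status.h = 96  [panel.top = status.bottom + 10]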